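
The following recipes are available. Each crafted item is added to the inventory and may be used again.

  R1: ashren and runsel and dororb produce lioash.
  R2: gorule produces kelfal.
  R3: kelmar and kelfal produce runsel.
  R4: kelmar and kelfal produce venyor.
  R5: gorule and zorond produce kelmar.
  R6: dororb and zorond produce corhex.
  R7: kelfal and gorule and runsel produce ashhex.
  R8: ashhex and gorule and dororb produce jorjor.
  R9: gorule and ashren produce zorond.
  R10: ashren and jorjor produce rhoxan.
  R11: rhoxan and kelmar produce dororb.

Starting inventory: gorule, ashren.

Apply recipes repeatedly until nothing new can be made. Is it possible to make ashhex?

Using R9, gorule and ashren make zorond.
gorule → kelfal (R2).
Using R5, gorule and zorond make kelmar.
Using R3, kelmar and kelfal make runsel.
kelfal and gorule and runsel → ashhex (R7).

Yes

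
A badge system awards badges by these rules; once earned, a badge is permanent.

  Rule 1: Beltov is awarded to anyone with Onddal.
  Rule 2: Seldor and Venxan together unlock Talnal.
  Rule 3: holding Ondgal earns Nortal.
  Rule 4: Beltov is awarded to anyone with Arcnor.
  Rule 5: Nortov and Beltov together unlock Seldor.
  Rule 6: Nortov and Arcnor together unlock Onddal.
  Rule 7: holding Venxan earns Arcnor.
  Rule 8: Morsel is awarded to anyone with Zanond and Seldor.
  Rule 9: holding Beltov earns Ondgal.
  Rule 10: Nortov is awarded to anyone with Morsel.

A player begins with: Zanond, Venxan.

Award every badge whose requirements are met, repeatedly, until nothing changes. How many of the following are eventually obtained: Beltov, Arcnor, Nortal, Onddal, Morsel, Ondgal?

With Venxan, Arcnor is earned (Rule 7).
With Arcnor, Beltov is earned (Rule 4).
With Beltov, Ondgal is earned (Rule 9).
With Ondgal, Nortal is earned (Rule 3).
Beltov: reached.
Arcnor: reached.
Nortal: reached.
Onddal would need Nortov and Arcnor (Rule 6), but Nortov is never earned.
Morsel would need Zanond and Seldor (Rule 8), but Seldor is never earned.
Ondgal: reached.
Reached: Beltov, Arcnor, Nortal, and Ondgal — 4 of the 6.

4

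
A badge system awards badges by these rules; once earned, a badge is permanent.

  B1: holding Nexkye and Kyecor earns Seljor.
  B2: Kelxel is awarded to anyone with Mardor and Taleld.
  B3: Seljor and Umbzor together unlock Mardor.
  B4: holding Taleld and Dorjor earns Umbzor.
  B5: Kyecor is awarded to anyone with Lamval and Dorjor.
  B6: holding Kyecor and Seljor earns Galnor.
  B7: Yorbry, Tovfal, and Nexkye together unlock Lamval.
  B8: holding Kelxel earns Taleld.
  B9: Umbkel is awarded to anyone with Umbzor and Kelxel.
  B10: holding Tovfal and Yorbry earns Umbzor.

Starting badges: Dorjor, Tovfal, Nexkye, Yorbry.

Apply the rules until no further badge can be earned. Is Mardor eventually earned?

Yes

With Tovfal and Yorbry, Umbzor is earned (B10).
With Yorbry, Tovfal, and Nexkye, Lamval is earned (B7).
With Lamval and Dorjor, Kyecor is earned (B5).
With Nexkye and Kyecor, Seljor is earned (B1).
With Seljor and Umbzor, Mardor is earned (B3).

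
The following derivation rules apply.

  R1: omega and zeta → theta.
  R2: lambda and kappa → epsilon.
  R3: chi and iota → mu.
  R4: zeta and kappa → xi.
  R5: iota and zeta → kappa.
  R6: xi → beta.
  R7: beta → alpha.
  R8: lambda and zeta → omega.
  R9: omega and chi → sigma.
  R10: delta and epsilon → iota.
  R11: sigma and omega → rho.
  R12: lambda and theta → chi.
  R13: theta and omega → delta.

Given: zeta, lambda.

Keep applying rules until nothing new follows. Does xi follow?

No

xi would need zeta and kappa (R4), but kappa is never established.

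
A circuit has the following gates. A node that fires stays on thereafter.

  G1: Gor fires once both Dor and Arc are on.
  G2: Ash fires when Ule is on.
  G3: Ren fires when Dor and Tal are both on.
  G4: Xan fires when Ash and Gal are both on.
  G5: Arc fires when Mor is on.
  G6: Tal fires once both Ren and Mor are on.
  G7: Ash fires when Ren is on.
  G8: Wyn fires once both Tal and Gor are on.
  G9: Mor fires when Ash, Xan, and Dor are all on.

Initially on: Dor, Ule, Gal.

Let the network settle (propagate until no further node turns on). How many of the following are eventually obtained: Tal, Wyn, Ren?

Tal would need Ren and Mor (G6), but Ren never turns on.
Wyn would need Tal and Gor (G8), but Tal never turns on.
Ren would need Dor and Tal (G3), but Tal never turns on.
None of the 3 are reached.

0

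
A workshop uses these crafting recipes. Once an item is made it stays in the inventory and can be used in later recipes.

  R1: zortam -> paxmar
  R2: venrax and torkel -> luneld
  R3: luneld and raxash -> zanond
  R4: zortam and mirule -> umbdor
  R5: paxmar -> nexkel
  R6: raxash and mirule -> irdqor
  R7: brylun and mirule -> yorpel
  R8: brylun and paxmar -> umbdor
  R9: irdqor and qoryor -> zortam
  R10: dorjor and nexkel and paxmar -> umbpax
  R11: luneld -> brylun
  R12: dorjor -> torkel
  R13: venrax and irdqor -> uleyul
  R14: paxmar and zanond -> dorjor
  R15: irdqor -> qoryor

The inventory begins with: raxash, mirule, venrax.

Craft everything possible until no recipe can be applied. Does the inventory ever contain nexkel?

Using R6, raxash and mirule make irdqor.
Using R15, irdqor makes qoryor.
irdqor and qoryor -> zortam (R9).
Using R1, zortam makes paxmar.
Using R5, paxmar makes nexkel.

Yes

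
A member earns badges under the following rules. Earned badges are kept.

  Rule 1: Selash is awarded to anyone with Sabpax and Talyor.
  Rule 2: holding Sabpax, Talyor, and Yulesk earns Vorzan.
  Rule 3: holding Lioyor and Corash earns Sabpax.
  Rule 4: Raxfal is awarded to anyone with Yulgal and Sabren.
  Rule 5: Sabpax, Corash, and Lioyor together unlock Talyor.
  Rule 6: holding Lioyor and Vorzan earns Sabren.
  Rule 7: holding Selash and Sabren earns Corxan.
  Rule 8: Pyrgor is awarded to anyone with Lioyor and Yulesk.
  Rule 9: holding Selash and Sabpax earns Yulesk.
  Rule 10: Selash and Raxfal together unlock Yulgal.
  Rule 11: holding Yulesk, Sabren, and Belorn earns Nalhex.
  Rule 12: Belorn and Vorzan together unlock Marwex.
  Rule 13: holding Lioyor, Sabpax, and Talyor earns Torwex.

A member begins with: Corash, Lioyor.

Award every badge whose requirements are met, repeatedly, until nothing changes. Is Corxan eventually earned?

With Lioyor and Corash, Sabpax is earned (Rule 3).
With Sabpax, Corash, and Lioyor, Talyor is earned (Rule 5).
With Sabpax and Talyor, Selash is earned (Rule 1).
With Selash and Sabpax, Yulesk is earned (Rule 9).
With Sabpax, Talyor, and Yulesk, Vorzan is earned (Rule 2).
With Lioyor and Vorzan, Sabren is earned (Rule 6).
With Selash and Sabren, Corxan is earned (Rule 7).

Yes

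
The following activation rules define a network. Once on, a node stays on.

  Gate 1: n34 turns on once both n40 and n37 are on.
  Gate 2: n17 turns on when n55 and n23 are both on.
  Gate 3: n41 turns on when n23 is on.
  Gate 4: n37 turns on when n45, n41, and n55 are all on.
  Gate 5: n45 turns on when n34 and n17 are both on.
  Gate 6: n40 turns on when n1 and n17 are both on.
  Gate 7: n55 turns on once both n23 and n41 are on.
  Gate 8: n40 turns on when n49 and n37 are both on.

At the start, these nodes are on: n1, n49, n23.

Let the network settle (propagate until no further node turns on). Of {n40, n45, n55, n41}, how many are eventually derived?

n23 is on, so n41 turns on (Gate 3).
n23 and n41 are on, so n55 turns on (Gate 7).
Gate 2: n55 and n23 on → n17 on.
Gate 6: n1 and n17 on → n40 on.
n40: reached.
n45 would need n34 and n17 (Gate 5), but n34 never turns on.
n55: reached.
n41: reached.
Reached: n40, n55, and n41 — 3 of the 4.

3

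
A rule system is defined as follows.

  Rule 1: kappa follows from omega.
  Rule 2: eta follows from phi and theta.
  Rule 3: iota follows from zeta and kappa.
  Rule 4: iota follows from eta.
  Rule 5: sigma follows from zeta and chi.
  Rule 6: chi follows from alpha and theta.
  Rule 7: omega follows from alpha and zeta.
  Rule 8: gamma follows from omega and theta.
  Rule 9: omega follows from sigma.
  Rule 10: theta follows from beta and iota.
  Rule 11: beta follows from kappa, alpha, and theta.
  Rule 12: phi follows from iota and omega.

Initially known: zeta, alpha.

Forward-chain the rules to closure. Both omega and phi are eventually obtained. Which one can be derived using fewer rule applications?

omega

omega: alpha and zeta hold, so omega follows (Rule 7). [1 rule application]
phi: alpha and zeta hold, so omega follows (Rule 7). omega holds, so kappa follows (Rule 1). From zeta and kappa, Rule 3 gives iota. From iota and omega, Rule 12 gives phi. [4 rule applications]
omega needs fewer.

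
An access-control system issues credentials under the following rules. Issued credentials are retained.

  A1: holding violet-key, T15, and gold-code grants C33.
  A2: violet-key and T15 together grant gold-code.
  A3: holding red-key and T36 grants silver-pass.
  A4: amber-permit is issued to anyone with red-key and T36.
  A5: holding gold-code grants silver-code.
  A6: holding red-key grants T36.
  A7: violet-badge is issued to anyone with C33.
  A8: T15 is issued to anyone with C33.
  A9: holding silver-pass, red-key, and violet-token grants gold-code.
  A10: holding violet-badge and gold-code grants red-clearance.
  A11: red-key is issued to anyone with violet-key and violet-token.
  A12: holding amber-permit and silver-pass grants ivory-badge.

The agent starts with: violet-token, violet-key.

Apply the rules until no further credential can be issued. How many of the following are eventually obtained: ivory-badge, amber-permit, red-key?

Holding violet-key and violet-token grants red-key (A11).
Holding red-key grants T36 (A6).
Holding red-key and T36 grants amber-permit (A4).
Holding red-key and T36 grants silver-pass (A3).
Holding amber-permit and silver-pass grants ivory-badge (A12).
ivory-badge: reached.
amber-permit: reached.
red-key: reached.
All 3 are reached.

3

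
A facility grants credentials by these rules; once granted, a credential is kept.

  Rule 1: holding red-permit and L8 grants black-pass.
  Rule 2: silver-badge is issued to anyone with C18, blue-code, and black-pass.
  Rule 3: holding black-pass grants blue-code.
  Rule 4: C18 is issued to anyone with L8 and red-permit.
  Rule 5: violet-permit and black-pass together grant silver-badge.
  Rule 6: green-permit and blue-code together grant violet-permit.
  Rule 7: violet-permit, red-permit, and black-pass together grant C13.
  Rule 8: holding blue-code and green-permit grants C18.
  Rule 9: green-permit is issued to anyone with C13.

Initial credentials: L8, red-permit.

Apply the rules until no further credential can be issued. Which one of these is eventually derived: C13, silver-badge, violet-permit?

silver-badge

Holding red-permit and L8 grants black-pass (Rule 1).
Holding L8 and red-permit grants C18 (Rule 4).
Holding black-pass grants blue-code (Rule 3).
Holding C18, blue-code, and black-pass grants silver-badge (Rule 2).
C13 would need violet-permit, red-permit, and black-pass (Rule 7), but violet-permit is never granted. violet-permit would need green-permit and blue-code (Rule 6), but green-permit is never granted.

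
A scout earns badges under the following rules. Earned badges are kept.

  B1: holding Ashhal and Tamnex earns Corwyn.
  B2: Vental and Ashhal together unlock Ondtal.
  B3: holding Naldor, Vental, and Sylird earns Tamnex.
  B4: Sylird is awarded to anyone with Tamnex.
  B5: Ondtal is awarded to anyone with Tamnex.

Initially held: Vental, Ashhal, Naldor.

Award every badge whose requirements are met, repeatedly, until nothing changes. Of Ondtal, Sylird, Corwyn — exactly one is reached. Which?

Ondtal

With Vental and Ashhal, Ondtal is earned (B2).
Sylird would need Tamnex (B4), but Tamnex is never earned. Corwyn would need Ashhal and Tamnex (B1), but Tamnex is never earned.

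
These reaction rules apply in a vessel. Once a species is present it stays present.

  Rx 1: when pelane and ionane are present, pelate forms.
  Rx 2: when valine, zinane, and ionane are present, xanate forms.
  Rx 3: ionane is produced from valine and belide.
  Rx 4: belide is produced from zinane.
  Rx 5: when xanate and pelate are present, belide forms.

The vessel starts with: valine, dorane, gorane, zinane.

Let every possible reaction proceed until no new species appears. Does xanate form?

zinane present → belide forms (Rx 4).
valine and belide present → ionane forms (Rx 3).
valine, zinane, and ionane present → xanate forms (Rx 2).

Yes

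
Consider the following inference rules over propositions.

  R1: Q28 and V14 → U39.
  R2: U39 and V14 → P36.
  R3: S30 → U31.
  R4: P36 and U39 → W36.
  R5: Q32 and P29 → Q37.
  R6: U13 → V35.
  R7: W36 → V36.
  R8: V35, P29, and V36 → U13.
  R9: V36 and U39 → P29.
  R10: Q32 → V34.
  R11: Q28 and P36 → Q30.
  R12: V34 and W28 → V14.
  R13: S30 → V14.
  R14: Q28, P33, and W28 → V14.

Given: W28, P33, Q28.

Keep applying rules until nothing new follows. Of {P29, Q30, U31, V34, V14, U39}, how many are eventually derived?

Q28, P33, and W28 hold, so V14 follows (R14).
From Q28 and V14, R1 gives U39.
U39 and V14 hold, so P36 follows (R2).
P36 and U39 hold, so W36 follows (R4).
From Q28 and P36, R11 gives Q30.
W36 holds, so V36 follows (R7).
From V36 and U39, R9 gives P29.
P29: reached.
Q30: reached.
U31 would need S30 (R3), but S30 is never established.
V34 would need Q32 (R10), but Q32 is never established.
V14: reached.
U39: reached.
Reached: P29, Q30, V14, and U39 — 4 of the 6.

4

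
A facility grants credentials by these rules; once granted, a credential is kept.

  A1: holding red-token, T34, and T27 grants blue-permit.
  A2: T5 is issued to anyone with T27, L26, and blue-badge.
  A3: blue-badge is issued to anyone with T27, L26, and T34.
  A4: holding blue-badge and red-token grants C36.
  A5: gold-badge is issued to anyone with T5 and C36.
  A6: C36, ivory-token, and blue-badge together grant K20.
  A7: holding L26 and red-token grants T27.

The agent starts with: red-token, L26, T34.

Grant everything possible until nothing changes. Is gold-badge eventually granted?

Yes

Holding L26 and red-token grants T27 (A7).
Holding T27, L26, and T34 grants blue-badge (A3).
Holding T27, L26, and blue-badge grants T5 (A2).
Holding blue-badge and red-token grants C36 (A4).
Holding T5 and C36 grants gold-badge (A5).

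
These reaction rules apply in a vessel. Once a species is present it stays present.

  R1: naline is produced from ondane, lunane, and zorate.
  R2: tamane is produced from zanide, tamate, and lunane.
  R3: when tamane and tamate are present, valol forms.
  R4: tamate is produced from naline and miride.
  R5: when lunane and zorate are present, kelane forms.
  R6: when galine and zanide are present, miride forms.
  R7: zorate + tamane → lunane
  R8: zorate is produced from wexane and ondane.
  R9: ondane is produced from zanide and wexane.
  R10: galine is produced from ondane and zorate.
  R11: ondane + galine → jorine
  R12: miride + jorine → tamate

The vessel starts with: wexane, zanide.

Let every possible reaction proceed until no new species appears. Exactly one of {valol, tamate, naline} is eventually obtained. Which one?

zanide and wexane present → ondane forms (R9).
wexane and ondane present → zorate forms (R8).
ondane and zorate present → galine forms (R10).
galine and zanide present → miride forms (R6).
ondane and galine present → jorine forms (R11).
miride and jorine present → tamate forms (R12).
valol would need tamane and tamate (R3), but tamane never forms. naline would need ondane, lunane, and zorate (R1), but lunane never forms.

tamate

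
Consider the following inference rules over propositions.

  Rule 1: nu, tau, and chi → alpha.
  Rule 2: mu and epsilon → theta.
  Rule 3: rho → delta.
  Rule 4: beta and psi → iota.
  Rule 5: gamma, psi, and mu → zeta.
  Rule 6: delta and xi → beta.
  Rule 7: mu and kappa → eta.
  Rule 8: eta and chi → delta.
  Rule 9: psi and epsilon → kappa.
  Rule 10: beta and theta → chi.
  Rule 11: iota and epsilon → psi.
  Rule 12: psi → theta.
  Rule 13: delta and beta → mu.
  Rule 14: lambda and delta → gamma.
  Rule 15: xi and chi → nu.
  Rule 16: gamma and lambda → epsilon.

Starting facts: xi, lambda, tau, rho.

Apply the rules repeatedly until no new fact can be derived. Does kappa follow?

kappa would need psi and epsilon (Rule 9), but psi is never established.

No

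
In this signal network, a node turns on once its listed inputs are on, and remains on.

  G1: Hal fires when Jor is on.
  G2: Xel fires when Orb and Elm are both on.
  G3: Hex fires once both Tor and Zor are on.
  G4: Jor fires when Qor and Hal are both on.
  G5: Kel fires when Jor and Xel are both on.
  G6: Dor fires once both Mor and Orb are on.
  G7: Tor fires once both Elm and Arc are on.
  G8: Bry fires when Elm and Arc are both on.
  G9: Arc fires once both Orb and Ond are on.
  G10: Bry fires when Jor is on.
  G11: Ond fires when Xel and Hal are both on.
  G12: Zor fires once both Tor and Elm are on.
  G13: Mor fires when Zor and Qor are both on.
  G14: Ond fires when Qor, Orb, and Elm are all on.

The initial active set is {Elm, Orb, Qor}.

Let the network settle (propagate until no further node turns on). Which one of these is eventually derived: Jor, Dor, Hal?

G14: Qor, Orb, and Elm on → Ond on.
Orb and Ond are on, so Arc fires (G9).
Elm and Arc are on, so Tor fires (G7).
G12: Tor and Elm on → Zor on.
Zor and Qor are on, so Mor fires (G13).
Mor and Orb are on, so Dor fires (G6).
Hal would need Jor (G1), but Jor never turns on. Jor would need Qor and Hal (G4), but Hal never turns on.

Dor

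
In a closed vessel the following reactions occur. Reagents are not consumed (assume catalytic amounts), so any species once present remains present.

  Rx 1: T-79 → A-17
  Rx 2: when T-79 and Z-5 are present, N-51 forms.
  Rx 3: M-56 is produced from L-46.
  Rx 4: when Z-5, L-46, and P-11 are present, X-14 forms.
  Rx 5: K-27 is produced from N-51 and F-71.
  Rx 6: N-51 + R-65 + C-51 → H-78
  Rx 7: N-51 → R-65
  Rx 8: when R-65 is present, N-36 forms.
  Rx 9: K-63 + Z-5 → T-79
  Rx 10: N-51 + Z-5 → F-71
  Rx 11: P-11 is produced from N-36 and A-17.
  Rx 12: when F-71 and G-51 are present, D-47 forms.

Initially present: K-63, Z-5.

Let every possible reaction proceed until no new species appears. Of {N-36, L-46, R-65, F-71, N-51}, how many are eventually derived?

K-63 and Z-5 present → T-79 forms (Rx 9).
T-79 and Z-5 present → N-51 forms (Rx 2).
N-51 and Z-5 present → F-71 forms (Rx 10).
N-51 present → R-65 forms (Rx 7).
R-65 present → N-36 forms (Rx 8).
N-36: reached.
No rule produces L-46, and it is not given.
R-65: reached.
F-71: reached.
N-51: reached.
Reached: N-36, R-65, F-71, and N-51 — 4 of the 5.

4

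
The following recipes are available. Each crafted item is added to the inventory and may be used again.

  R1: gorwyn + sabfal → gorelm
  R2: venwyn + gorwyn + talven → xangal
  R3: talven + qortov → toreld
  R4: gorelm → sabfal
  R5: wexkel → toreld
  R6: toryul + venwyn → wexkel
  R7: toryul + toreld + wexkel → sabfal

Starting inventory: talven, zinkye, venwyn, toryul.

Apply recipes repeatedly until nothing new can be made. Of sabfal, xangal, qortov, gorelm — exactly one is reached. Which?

sabfal

Using R6, toryul and venwyn make wexkel.
wexkel → toreld (R5).
toryul + toreld + wexkel → sabfal (R7).
gorelm would need gorwyn and sabfal (R1), but gorwyn is never obtained. xangal would need venwyn, gorwyn, and talven (R2), but gorwyn is never obtained. No rule produces qortov, and it is not given.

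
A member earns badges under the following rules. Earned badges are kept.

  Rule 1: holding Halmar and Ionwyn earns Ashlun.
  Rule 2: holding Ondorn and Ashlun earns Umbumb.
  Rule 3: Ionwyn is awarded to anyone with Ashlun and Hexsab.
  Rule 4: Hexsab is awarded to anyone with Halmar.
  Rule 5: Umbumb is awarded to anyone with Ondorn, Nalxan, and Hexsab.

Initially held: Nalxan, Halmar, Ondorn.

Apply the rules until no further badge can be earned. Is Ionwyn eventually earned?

No

Ionwyn would need Ashlun and Hexsab (Rule 3), but Ashlun is never earned.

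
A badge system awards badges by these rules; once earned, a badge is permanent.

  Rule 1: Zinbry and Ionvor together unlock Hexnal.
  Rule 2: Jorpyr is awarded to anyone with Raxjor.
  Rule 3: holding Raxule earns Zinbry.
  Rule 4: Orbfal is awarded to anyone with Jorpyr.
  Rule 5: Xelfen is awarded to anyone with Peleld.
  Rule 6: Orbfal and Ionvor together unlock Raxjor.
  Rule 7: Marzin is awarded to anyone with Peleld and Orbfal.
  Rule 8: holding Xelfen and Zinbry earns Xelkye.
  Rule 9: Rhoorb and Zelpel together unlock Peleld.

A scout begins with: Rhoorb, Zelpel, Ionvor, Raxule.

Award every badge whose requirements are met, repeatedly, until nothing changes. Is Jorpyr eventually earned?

Jorpyr would need Raxjor (Rule 2), but Raxjor is never earned.

No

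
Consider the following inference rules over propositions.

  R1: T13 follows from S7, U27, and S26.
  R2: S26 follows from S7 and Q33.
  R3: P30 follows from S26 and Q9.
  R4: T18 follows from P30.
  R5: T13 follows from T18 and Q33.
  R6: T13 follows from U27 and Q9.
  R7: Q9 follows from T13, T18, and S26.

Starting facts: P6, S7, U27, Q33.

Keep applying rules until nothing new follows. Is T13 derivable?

From S7 and Q33, R2 gives S26.
From S7, U27, and S26, R1 gives T13.

Yes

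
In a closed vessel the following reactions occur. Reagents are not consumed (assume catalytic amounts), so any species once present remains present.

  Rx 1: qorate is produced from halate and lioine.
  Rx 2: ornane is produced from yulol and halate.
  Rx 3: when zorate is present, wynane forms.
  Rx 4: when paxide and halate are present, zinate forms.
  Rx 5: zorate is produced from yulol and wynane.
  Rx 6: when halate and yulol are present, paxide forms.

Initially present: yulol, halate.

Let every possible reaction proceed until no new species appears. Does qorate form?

qorate would need halate and lioine (Rx 1), but lioine never forms.

No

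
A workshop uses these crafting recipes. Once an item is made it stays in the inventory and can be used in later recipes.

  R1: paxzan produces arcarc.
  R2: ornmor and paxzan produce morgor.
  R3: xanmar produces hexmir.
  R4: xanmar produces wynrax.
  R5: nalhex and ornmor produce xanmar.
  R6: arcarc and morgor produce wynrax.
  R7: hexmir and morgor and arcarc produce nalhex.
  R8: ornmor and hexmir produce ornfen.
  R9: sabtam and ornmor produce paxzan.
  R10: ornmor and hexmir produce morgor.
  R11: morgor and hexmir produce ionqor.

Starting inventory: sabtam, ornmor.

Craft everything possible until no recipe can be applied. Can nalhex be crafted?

No

nalhex would need hexmir, morgor, and arcarc (R7), but hexmir is never obtained.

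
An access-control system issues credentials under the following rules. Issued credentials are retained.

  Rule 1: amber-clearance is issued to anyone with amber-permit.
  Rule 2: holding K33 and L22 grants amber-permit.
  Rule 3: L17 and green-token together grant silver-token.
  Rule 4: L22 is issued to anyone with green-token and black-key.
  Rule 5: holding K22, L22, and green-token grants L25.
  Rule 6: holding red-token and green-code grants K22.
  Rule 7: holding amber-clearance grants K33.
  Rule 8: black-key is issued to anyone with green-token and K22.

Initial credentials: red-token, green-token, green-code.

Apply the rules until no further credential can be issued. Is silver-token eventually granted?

silver-token would need L17 and green-token (Rule 3), but L17 is never granted.

No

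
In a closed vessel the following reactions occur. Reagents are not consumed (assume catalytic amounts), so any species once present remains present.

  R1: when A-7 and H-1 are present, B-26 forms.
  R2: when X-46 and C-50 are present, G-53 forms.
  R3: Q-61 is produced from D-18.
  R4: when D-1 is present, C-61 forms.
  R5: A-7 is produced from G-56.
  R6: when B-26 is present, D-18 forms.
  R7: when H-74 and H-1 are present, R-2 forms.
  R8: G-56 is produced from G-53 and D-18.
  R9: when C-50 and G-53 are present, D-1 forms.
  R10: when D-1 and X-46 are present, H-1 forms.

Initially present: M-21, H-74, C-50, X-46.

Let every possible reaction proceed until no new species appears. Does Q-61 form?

No

Q-61 would need D-18 (R3), but D-18 never forms.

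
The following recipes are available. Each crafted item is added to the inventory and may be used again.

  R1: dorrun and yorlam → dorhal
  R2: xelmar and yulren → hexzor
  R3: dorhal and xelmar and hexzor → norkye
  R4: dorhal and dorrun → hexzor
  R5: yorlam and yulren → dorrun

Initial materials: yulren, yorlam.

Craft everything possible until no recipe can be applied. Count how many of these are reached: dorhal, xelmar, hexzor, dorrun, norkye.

3

Using R5, yorlam and yulren make dorrun.
dorrun and yorlam → dorhal (R1).
Using R4, dorhal and dorrun make hexzor.
dorhal: reached.
No rule produces xelmar, and it is not given.
hexzor: reached.
dorrun: reached.
norkye would need dorhal, xelmar, and hexzor (R3), but xelmar is never obtained.
Reached: dorhal, hexzor, and dorrun — 3 of the 5.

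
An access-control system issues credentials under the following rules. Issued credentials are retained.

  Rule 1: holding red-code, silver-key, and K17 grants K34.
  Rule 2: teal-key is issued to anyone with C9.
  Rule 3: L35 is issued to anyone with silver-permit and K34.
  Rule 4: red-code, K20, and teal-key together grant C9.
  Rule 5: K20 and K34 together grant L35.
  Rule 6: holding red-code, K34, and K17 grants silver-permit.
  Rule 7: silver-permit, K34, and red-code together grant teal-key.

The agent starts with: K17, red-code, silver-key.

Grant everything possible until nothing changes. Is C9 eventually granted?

No

C9 would need red-code, K20, and teal-key (Rule 4), but K20 is never granted.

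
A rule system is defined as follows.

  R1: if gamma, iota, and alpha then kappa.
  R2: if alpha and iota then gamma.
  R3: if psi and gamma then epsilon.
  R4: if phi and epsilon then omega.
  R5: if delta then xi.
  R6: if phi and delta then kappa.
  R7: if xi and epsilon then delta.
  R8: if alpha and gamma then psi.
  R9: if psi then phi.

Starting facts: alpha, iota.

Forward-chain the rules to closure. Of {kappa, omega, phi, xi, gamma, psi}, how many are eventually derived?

5

From alpha and iota, R2 gives gamma.
gamma, iota, and alpha hold, so kappa follows (R1).
alpha and gamma hold, so psi follows (R8).
psi and gamma hold, so epsilon follows (R3).
psi holds, so phi follows (R9).
phi and epsilon hold, so omega follows (R4).
kappa: reached.
omega: reached.
phi: reached.
xi would need delta (R5), but delta is never established.
gamma: reached.
psi: reached.
Reached: kappa, omega, phi, gamma, and psi — 5 of the 6.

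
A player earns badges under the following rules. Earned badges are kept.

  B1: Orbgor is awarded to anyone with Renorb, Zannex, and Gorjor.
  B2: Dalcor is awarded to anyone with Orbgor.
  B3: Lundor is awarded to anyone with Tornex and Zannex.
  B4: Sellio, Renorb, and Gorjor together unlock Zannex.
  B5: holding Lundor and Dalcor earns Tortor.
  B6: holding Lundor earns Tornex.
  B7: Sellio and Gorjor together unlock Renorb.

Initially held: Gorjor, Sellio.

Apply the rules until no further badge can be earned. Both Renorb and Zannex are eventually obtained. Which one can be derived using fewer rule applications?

Renorb

Renorb: With Sellio and Gorjor, Renorb is earned (B7). [1 rule application]
Zannex: With Sellio and Gorjor, Renorb is earned (B7). With Sellio, Renorb, and Gorjor, Zannex is earned (B4). [2 rule applications]
Renorb needs fewer.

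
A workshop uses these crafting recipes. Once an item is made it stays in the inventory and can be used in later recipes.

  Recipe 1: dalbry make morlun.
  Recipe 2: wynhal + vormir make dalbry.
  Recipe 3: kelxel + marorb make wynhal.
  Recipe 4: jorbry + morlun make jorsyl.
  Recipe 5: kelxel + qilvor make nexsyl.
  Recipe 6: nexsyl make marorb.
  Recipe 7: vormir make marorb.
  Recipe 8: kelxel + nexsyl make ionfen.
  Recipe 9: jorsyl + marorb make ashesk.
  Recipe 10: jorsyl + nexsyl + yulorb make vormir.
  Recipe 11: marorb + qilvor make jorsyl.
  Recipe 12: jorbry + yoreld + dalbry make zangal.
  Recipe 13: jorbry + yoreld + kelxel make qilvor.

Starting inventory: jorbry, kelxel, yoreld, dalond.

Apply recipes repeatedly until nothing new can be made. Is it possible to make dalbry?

No

dalbry would need wynhal and vormir (Recipe 2), but vormir is never obtained.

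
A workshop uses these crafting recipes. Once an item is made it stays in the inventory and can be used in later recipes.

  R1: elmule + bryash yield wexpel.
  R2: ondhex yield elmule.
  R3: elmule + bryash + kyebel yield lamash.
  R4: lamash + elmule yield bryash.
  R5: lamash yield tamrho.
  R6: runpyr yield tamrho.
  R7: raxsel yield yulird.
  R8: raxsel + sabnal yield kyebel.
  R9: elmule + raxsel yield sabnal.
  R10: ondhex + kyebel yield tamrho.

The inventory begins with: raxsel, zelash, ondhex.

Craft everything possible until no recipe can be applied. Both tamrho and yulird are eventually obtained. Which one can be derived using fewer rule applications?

yulird: Using R7, raxsel makes yulird. [1 rule application]
tamrho: ondhex → elmule (R2). Using R9, elmule and raxsel make sabnal. raxsel + sabnal → kyebel (R8). ondhex + kyebel → tamrho (R10). [4 rule applications]
yulird needs fewer.

yulird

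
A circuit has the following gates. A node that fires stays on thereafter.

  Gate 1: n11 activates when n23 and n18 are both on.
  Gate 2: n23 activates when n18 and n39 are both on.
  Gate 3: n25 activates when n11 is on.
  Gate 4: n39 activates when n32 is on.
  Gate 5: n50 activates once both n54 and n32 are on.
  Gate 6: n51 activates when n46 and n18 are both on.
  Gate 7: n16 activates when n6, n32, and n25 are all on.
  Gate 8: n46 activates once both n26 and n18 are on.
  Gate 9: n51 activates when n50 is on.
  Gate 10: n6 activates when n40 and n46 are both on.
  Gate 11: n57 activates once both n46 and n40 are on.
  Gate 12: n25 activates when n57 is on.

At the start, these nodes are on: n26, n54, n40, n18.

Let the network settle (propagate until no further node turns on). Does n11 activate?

No

n11 would need n23 and n18 (Gate 1), but n23 never turns on.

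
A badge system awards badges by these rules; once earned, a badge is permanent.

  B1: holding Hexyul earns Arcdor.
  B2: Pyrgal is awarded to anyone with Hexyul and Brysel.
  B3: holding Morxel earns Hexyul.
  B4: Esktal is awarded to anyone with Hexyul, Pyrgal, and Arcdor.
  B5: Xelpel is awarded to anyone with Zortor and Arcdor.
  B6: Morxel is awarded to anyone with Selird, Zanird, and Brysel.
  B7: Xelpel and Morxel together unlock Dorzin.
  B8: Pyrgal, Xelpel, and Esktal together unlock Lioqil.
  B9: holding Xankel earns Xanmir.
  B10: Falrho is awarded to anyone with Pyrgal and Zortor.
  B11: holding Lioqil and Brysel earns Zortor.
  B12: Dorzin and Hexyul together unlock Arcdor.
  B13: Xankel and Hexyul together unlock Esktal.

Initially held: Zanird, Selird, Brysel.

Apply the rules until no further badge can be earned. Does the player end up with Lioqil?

No

Lioqil would need Pyrgal, Xelpel, and Esktal (B8), but Xelpel is never earned.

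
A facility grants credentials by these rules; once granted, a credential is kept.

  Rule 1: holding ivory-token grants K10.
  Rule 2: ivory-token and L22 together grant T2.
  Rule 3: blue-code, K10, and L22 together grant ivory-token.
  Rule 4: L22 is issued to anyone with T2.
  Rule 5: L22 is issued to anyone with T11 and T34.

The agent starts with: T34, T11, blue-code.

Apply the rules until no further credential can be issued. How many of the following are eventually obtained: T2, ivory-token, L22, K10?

Holding T11 and T34 grants L22 (Rule 5).
T2 would need ivory-token and L22 (Rule 2), but ivory-token is never granted.
ivory-token would need blue-code, K10, and L22 (Rule 3), but K10 is never granted.
L22: reached.
K10 would need ivory-token (Rule 1), but ivory-token is never granted.
Reached: L22 — 1 of the 4.

1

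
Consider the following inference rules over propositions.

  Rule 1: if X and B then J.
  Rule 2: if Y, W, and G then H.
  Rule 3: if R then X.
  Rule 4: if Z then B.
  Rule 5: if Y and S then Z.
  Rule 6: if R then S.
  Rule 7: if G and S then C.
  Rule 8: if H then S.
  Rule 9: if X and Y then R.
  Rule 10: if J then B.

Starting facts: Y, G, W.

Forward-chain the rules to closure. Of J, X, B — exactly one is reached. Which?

Y, W, and G hold, so H follows (Rule 2).
H holds, so S follows (Rule 8).
Y and S hold, so Z follows (Rule 5).
From Z, Rule 4 gives B.
J would need X and B (Rule 1), but X is never established. X would need R (Rule 3), but R is never established.

B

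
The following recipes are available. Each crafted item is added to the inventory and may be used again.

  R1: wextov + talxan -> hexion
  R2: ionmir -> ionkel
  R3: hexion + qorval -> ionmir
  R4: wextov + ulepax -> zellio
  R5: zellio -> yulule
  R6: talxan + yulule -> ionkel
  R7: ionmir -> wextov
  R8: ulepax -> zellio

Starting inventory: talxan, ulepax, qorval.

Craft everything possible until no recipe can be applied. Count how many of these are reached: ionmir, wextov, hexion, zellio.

ulepax -> zellio (R8).
ionmir would need hexion and qorval (R3), but hexion is never obtained.
wextov would need ionmir (R7), but ionmir is never obtained.
hexion would need wextov and talxan (R1), but wextov is never obtained.
zellio: reached.
Reached: zellio — 1 of the 4.

1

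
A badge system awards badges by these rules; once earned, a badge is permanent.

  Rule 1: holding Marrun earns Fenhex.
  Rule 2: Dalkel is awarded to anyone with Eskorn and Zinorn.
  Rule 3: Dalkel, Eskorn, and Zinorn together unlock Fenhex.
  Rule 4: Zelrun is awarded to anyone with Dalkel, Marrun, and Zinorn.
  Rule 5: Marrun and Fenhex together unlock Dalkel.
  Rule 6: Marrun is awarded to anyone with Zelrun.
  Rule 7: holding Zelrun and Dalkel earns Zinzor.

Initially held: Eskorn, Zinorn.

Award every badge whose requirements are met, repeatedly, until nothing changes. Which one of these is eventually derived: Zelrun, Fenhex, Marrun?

Fenhex

With Eskorn and Zinorn, Dalkel is earned (Rule 2).
With Dalkel, Eskorn, and Zinorn, Fenhex is earned (Rule 3).
Marrun would need Zelrun (Rule 6), but Zelrun is never earned. Zelrun would need Dalkel, Marrun, and Zinorn (Rule 4), but Marrun is never earned.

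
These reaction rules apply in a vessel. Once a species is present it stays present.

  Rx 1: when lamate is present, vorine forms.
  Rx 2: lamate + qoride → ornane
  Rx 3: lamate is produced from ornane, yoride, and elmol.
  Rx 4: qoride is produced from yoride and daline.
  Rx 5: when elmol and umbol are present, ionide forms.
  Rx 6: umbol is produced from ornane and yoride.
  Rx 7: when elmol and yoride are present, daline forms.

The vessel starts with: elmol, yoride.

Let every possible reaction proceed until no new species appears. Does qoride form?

Yes

elmol and yoride present → daline forms (Rx 7).
yoride and daline present → qoride forms (Rx 4).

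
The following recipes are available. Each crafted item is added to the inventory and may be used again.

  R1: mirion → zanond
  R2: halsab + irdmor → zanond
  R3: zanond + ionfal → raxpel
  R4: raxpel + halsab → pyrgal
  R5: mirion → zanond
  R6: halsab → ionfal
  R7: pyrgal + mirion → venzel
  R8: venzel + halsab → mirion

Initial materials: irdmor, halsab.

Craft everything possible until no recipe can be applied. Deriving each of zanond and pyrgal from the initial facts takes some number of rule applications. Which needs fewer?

zanond

zanond: halsab + irdmor → zanond (R2). [1 rule application]
pyrgal: halsab + irdmor → zanond (R2). Using R6, halsab makes ionfal. zanond + ionfal → raxpel (R3). Using R4, raxpel and halsab make pyrgal. [4 rule applications]
zanond needs fewer.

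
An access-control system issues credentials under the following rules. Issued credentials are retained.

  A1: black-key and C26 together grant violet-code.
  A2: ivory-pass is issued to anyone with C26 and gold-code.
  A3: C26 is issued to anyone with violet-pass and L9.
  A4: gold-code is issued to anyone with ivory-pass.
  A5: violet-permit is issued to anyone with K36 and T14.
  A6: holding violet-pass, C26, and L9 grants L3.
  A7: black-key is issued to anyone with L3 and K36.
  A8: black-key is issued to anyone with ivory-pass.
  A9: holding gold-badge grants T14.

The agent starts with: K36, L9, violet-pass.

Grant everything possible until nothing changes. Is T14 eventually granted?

No

T14 would need gold-badge (A9), but gold-badge is never granted.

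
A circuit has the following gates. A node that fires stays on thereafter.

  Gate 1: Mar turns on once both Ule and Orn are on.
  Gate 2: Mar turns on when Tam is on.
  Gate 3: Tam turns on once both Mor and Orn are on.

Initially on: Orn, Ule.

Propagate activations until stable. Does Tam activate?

Tam would need Mor and Orn (Gate 3), but Mor never turns on.

No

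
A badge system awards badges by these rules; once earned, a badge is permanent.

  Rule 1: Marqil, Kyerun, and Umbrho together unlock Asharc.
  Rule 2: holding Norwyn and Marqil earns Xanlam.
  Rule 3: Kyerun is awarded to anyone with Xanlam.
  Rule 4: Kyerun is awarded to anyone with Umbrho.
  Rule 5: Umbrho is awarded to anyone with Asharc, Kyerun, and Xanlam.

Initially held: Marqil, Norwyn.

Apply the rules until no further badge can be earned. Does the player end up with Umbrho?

Umbrho would need Asharc, Kyerun, and Xanlam (Rule 5), but Asharc is never earned.

No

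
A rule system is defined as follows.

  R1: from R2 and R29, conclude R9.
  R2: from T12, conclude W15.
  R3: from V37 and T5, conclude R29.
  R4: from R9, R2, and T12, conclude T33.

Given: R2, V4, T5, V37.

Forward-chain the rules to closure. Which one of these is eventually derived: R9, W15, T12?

R9

From V37 and T5, R3 gives R29.
R2 and R29 hold, so R9 follows (R1).
No rule produces T12, and it is not given. W15 would need T12 (R2), but T12 is never established.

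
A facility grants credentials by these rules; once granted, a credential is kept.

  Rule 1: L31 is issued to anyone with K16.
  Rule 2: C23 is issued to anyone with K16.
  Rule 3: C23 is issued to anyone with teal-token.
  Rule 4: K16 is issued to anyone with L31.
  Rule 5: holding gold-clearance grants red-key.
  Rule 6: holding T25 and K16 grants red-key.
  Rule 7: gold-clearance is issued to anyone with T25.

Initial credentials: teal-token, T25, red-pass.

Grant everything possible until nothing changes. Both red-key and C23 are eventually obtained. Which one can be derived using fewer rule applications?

C23

C23: Holding teal-token grants C23 (Rule 3). [1 rule application]
red-key: Holding T25 grants gold-clearance (Rule 7). Holding gold-clearance grants red-key (Rule 5). [2 rule applications]
C23 needs fewer.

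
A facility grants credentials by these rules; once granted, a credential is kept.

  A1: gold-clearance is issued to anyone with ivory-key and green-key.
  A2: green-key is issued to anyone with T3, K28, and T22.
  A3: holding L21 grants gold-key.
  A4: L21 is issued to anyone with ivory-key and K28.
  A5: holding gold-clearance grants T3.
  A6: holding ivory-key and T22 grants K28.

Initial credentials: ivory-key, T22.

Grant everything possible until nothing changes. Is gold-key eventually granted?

Yes

Holding ivory-key and T22 grants K28 (A6).
Holding ivory-key and K28 grants L21 (A4).
Holding L21 grants gold-key (A3).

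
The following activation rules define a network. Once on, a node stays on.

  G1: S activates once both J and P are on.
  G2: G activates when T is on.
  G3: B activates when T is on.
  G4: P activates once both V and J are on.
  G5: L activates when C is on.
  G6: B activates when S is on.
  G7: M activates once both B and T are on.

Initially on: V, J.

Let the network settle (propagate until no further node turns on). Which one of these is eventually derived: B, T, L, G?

V and J are on, so P activates (G4).
G1: J and P on → S on.
S is on, so B activates (G6).
L would need C (G5), but C never turns on. G would need T (G2), but T never turns on. No rule produces T, and it is not given.

B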